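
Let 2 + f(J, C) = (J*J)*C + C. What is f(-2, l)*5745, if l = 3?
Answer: 74685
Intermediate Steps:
f(J, C) = -2 + C + C*J² (f(J, C) = -2 + ((J*J)*C + C) = -2 + (J²*C + C) = -2 + (C*J² + C) = -2 + (C + C*J²) = -2 + C + C*J²)
f(-2, l)*5745 = (-2 + 3 + 3*(-2)²)*5745 = (-2 + 3 + 3*4)*5745 = (-2 + 3 + 12)*5745 = 13*5745 = 74685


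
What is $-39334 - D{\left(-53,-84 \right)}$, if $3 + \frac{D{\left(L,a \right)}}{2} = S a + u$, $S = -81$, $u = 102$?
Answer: $-53140$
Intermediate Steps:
$D{\left(L,a \right)} = 198 - 162 a$ ($D{\left(L,a \right)} = -6 + 2 \left(- 81 a + 102\right) = -6 + 2 \left(102 - 81 a\right) = -6 - \left(-204 + 162 a\right) = 198 - 162 a$)
$-39334 - D{\left(-53,-84 \right)} = -39334 - \left(198 - -13608\right) = -39334 - \left(198 + 13608\right) = -39334 - 13806 = -53140$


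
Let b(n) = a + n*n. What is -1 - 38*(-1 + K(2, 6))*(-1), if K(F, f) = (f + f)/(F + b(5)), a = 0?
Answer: -199/9 ≈ -22.111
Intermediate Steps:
b(n) = n² (b(n) = 0 + n*n = 0 + n² = n²)
K(F, f) = 2*f/(25 + F) (K(F, f) = (f + f)/(F + 5²) = (2*f)/(F + 25) = (2*f)/(25 + F) = 2*f/(25 + F))
-1 - 38*(-1 + K(2, 6))*(-1) = -1 - 38*(-1 + 2*6/(25 + 2))*(-1) = -1 - 38*(-1 + 2*6/27)*(-1) = -1 - 38*(-1 + 2*6*(1/27))*(-1) = -1 - 38*(-1 + 4/9)*(-1) = -1 - (-190)*(-1)/9 = -1 - 38*5/9 = -1 - 190/9 = -199/9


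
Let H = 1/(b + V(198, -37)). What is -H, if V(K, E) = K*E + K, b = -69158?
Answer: 1/76286 ≈ 1.3109e-5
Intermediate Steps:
V(K, E) = K + E*K (V(K, E) = E*K + K = K + E*K)
H = -1/76286 (H = 1/(-69158 + 198*(1 - 37)) = 1/(-69158 + 198*(-36)) = 1/(-69158 - 7128) = 1/(-76286) = -1/76286 ≈ -1.3109e-5)
-H = -1*(-1/76286) = 1/76286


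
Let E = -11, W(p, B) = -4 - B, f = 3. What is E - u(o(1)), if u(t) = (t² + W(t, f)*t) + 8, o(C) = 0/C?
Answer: -19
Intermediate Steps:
o(C) = 0
u(t) = 8 + t² - 7*t (u(t) = (t² + (-4 - 1*3)*t) + 8 = (t² + (-4 - 3)*t) + 8 = (t² - 7*t) + 8 = 8 + t² - 7*t)
E - u(o(1)) = -11 - (8 + 0² - 7*0) = -11 - (8 + 0 + 0) = -11 - 1*8 = -11 - 8 = -19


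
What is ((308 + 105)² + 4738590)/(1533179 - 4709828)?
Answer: -4909159/3176649 ≈ -1.5454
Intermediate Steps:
((308 + 105)² + 4738590)/(1533179 - 4709828) = (413² + 4738590)/(-3176649) = (170569 + 4738590)*(-1/3176649) = 4909159*(-1/3176649) = -4909159/3176649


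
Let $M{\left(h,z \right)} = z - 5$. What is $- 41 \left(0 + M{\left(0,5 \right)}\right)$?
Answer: $0$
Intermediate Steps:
$M{\left(h,z \right)} = -5 + z$
$- 41 \left(0 + M{\left(0,5 \right)}\right) = - 41 \left(0 + \left(-5 + 5\right)\right) = - 41 \left(0 + 0\right) = \left(-41\right) 0 = 0$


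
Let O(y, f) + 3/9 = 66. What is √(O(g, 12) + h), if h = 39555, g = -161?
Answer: √356586/3 ≈ 199.05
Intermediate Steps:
O(y, f) = 197/3 (O(y, f) = -⅓ + 66 = 197/3)
√(O(g, 12) + h) = √(197/3 + 39555) = √(118862/3) = √356586/3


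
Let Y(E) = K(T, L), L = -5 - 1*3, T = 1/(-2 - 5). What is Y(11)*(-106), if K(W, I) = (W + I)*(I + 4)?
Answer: -24168/7 ≈ -3452.6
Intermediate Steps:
T = -⅐ (T = 1/(-7) = -⅐ ≈ -0.14286)
L = -8 (L = -5 - 3 = -8)
K(W, I) = (4 + I)*(I + W) (K(W, I) = (I + W)*(4 + I) = (4 + I)*(I + W))
Y(E) = 228/7 (Y(E) = (-8)² + 4*(-8) + 4*(-⅐) - 8*(-⅐) = 64 - 32 - 4/7 + 8/7 = 228/7)
Y(11)*(-106) = (228/7)*(-106) = -24168/7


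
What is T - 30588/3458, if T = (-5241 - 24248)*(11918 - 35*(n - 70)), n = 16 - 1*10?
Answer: -721866613292/1729 ≈ -4.1751e+8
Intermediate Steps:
n = 6 (n = 16 - 10 = 6)
T = -417505262 (T = (-5241 - 24248)*(11918 - 35*(6 - 70)) = -29489*(11918 - 35*(-64)) = -29489*(11918 + 2240) = -29489*14158 = -417505262)
T - 30588/3458 = -417505262 - 30588/3458 = -417505262 - 1*15294/1729 = -417505262 - 15294/1729 = -721866613292/1729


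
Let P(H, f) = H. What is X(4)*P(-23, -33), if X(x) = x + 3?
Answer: -161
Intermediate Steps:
X(x) = 3 + x
X(4)*P(-23, -33) = (3 + 4)*(-23) = 7*(-23) = -161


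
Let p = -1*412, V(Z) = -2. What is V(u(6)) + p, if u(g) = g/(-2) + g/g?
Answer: -414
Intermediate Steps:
u(g) = 1 - g/2 (u(g) = g*(-½) + 1 = -g/2 + 1 = 1 - g/2)
p = -412
V(u(6)) + p = -2 - 412 = -414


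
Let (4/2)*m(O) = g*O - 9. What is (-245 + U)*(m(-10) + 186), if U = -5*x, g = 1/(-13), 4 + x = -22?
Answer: -543835/26 ≈ -20917.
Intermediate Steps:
x = -26 (x = -4 - 22 = -26)
g = -1/13 ≈ -0.076923
U = 130 (U = -5*(-26) = 130)
m(O) = -9/2 - O/26 (m(O) = (-O/13 - 9)/2 = (-9 - O/13)/2 = -9/2 - O/26)
(-245 + U)*(m(-10) + 186) = (-245 + 130)*((-9/2 - 1/26*(-10)) + 186) = -115*((-9/2 + 5/13) + 186) = -115*(-107/26 + 186) = -115*4729/26 = -543835/26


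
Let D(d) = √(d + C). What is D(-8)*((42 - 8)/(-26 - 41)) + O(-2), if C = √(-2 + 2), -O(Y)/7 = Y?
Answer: 14 - 68*I*√2/67 ≈ 14.0 - 1.4353*I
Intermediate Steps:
O(Y) = -7*Y
C = 0 (C = √0 = 0)
D(d) = √d (D(d) = √(d + 0) = √d)
D(-8)*((42 - 8)/(-26 - 41)) + O(-2) = √(-8)*((42 - 8)/(-26 - 41)) - 7*(-2) = (2*I*√2)*(34/(-67)) + 14 = (2*I*√2)*(34*(-1/67)) + 14 = (2*I*√2)*(-34/67) + 14 = -68*I*√2/67 + 14 = 14 - 68*I*√2/67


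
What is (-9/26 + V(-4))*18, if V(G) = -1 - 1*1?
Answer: -549/13 ≈ -42.231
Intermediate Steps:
V(G) = -2 (V(G) = -1 - 1 = -2)
(-9/26 + V(-4))*18 = (-9/26 - 2)*18 = -61/26*18 = -549/13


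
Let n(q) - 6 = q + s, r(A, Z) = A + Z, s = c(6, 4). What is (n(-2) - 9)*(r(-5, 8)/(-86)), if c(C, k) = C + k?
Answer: -15/86 ≈ -0.17442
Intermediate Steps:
s = 10 (s = 6 + 4 = 10)
n(q) = 16 + q (n(q) = 6 + (q + 10) = 6 + (10 + q) = 16 + q)
(n(-2) - 9)*(r(-5, 8)/(-86)) = ((16 - 2) - 9)*((-5 + 8)/(-86)) = (14 - 9)*(3*(-1/86)) = 5*(-3/86) = -15/86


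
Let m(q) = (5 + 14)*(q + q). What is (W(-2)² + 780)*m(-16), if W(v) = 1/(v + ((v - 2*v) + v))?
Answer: -474392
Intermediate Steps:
m(q) = 38*q (m(q) = 19*(2*q) = 38*q)
W(v) = 1/v (W(v) = 1/(v + (-v + v)) = 1/(v + 0) = 1/v)
(W(-2)² + 780)*m(-16) = ((1/(-2))² + 780)*(38*(-16)) = ((-½)² + 780)*(-608) = (¼ + 780)*(-608) = (3121/4)*(-608) = -474392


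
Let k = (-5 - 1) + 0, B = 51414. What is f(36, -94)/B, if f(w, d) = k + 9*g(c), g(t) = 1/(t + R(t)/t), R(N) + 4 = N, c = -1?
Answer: -5/68552 ≈ -7.2937e-5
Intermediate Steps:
R(N) = -4 + N
k = -6 (k = -6 + 0 = -6)
g(t) = 1/(t + (-4 + t)/t)
f(w, d) = -15/4 (f(w, d) = -6 + 9*(-1/(-4 - 1 + (-1)²)) = -6 + 9*(-1/(-4 - 1 + 1)) = -6 + 9*(-1/(-4)) = -6 + 9*(-1*(-¼)) = -6 + 9*(¼) = -6 + 9/4 = -15/4)
f(36, -94)/B = -15/4/51414 = -15/4*1/51414 = -5/68552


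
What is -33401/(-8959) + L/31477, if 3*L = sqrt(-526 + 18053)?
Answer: 33401/8959 + sqrt(17527)/94431 ≈ 3.7296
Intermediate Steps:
L = sqrt(17527)/3 (L = sqrt(-526 + 18053)/3 = sqrt(17527)/3 ≈ 44.130)
-33401/(-8959) + L/31477 = -33401/(-8959) + (sqrt(17527)/3)/31477 = -33401*(-1/8959) + (sqrt(17527)/3)*(1/31477) = 33401/8959 + sqrt(17527)/94431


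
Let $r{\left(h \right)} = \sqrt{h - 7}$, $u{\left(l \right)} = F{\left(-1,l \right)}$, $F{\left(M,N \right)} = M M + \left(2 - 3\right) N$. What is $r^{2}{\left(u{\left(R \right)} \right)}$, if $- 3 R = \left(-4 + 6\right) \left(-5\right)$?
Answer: $- \frac{28}{3} \approx -9.3333$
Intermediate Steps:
$R = \frac{10}{3}$ ($R = - \frac{\left(-4 + 6\right) \left(-5\right)}{3} = - \frac{2 \left(-5\right)}{3} = \left(- \frac{1}{3}\right) \left(-10\right) = \frac{10}{3} \approx 3.3333$)
$F{\left(M,N \right)} = M^{2} - N$
$u{\left(l \right)} = 1 - l$ ($u{\left(l \right)} = \left(-1\right)^{2} - l = 1 - l$)
$r{\left(h \right)} = \sqrt{-7 + h}$
$r^{2}{\left(u{\left(R \right)} \right)} = \left(\sqrt{-7 + \left(1 - \frac{10}{3}\right)}\right)^{2} = \left(\sqrt{-7 - \frac{7}{3}}\right)^{2} = \left(\sqrt{- \frac{28}{3}}\right)^{2} = \left(\frac{2 i \sqrt{21}}{3}\right)^{2} = - \frac{28}{3}$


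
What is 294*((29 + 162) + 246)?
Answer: 128478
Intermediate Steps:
294*((29 + 162) + 246) = 294*(191 + 246) = 294*437 = 128478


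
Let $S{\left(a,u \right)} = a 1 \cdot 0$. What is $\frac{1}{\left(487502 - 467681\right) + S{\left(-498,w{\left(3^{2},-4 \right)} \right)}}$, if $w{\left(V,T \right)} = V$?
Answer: $\frac{1}{19821} \approx 5.0452 \cdot 10^{-5}$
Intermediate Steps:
$S{\left(a,u \right)} = 0$ ($S{\left(a,u \right)} = a 0 = 0$)
$\frac{1}{\left(487502 - 467681\right) + S{\left(-498,w{\left(3^{2},-4 \right)} \right)}} = \frac{1}{\left(487502 - 467681\right) + 0} = \frac{1}{19821 + 0} = \frac{1}{19821}$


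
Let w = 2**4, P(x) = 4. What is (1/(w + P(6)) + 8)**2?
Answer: 25921/400 ≈ 64.802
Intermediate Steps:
w = 16
(1/(w + P(6)) + 8)**2 = (1/(16 + 4) + 8)**2 = (1/20 + 8)**2 = (161/20)**2 = 25921/400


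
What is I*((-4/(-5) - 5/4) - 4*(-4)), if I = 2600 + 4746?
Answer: 1142303/10 ≈ 1.1423e+5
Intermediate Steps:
I = 7346
I*((-4/(-5) - 5/4) - 4*(-4)) = 7346*((-4/(-5) - 5/4) - 4*(-4)) = 7346*((-4*(-1/5) - 5*1/4) + 16) = 7346*((4/5 - 5/4) + 16) = 7346*(-9/20 + 16) = 7346*(311/20) = 1142303/10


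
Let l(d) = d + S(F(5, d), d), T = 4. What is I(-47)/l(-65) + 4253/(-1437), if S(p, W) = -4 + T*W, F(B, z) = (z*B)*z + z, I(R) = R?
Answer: -28334/10059 ≈ -2.8168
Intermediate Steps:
F(B, z) = z + B*z**2 (F(B, z) = (B*z)*z + z = B*z**2 + z = z + B*z**2)
S(p, W) = -4 + 4*W
l(d) = -4 + 5*d (l(d) = d + (-4 + 4*d) = -4 + 5*d)
I(-47)/l(-65) + 4253/(-1437) = -47/(-4 + 5*(-65)) + 4253/(-1437) = -47/(-4 - 325) + 4253*(-1/1437) = -47/(-329) - 4253/1437 = -47*(-1/329) - 4253/1437 = 1/7 - 4253/1437 = -28334/10059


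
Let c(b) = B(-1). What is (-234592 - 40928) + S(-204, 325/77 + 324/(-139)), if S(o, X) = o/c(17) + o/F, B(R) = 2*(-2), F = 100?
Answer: -6886776/25 ≈ -2.7547e+5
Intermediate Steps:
B(R) = -4
c(b) = -4
S(o, X) = -6*o/25 (S(o, X) = o/(-4) + o/100 = o*(-¼) + o*(1/100) = -o/4 + o/100 = -6*o/25)
(-234592 - 40928) + S(-204, 325/77 + 324/(-139)) = (-234592 - 40928) - 6/25*(-204) = -275520 + 1224/25 = -6886776/25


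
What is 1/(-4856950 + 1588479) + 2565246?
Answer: 8384432158865/3268471 ≈ 2.5652e+6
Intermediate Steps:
1/(-4856950 + 1588479) + 2565246 = 1/(-3268471) + 2565246 = -1/3268471 + 2565246 = 8384432158865/3268471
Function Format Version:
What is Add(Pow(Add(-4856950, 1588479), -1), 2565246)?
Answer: Rational(8384432158865, 3268471) ≈ 2.5652e+6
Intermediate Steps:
Add(Pow(Add(-4856950, 1588479), -1), 2565246) = Add(Pow(-3268471, -1), 2565246) = Add(Rational(-1, 3268471), 2565246) = Rational(8384432158865, 3268471)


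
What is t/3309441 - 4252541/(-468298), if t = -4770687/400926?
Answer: 470203606148905940/51779746635676089 ≈ 9.0808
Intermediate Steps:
t = -1590229/133642 (t = -4770687*1/400926 = -1590229/133642 ≈ -11.899)
t/3309441 - 4252541/(-468298) = -1590229/133642/3309441 - 4252541/(-468298) = -1590229/133642*1/3309441 - 4252541*(-1/468298) = -1590229/442280314122 + 4252541/468298 = 470203606148905940/51779746635676089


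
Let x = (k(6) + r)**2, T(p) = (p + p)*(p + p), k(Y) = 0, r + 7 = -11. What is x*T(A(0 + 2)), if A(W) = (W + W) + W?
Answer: 46656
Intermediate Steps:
r = -18 (r = -7 - 11 = -18)
A(W) = 3*W (A(W) = 2*W + W = 3*W)
T(p) = 4*p**2 (T(p) = (2*p)*(2*p) = 4*p**2)
x = 324 (x = (0 - 18)**2 = (-18)**2 = 324)
x*T(A(0 + 2)) = 324*(4*(3*(0 + 2))**2) = 324*(4*(3*2)**2) = 324*(4*6**2) = 324*(4*36) = 324*144 = 46656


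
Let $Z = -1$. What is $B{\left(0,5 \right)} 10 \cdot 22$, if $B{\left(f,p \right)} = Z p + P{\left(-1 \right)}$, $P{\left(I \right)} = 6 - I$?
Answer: $440$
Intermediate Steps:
$B{\left(f,p \right)} = 7 - p$ ($B{\left(f,p \right)} = - p + \left(6 - -1\right) = - p + \left(6 + 1\right) = - p + 7 = 7 - p$)
$B{\left(0,5 \right)} 10 \cdot 22 = \left(7 - 5\right) 10 \cdot 22 = 2 \cdot 10 \cdot 22 = 20 \cdot 22 = 440$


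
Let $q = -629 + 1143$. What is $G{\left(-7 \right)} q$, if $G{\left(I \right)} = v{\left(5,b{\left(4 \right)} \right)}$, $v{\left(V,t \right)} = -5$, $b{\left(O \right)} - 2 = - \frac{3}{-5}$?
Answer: $-2570$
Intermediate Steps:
$b{\left(O \right)} = \frac{13}{5}$ ($b{\left(O \right)} = 2 - \frac{3}{-5} = 2 - - \frac{3}{5} = 2 + \frac{3}{5} = \frac{13}{5}$)
$q = 514$
$G{\left(I \right)} = -5$
$G{\left(-7 \right)} q = \left(-5\right) 514 = -2570$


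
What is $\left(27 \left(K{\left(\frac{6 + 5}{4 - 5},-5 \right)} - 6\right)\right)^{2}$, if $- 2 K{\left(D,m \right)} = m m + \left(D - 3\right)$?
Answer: $\frac{385641}{4} \approx 96410.0$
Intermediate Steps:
$K{\left(D,m \right)} = \frac{3}{2} - \frac{D}{2} - \frac{m^{2}}{2}$ ($K{\left(D,m \right)} = - \frac{m m + \left(D - 3\right)}{2} = - \frac{m^{2} + \left(D - 3\right)}{2} = - \frac{m^{2} + \left(-3 + D\right)}{2} = - \frac{-3 + D + m^{2}}{2} = \frac{3}{2} - \frac{D}{2} - \frac{m^{2}}{2}$)
$\left(27 \left(K{\left(\frac{6 + 5}{4 - 5},-5 \right)} - 6\right)\right)^{2} = \left(27 \left(\left(\frac{3}{2} - \frac{\left(6 + 5\right) \frac{1}{4 - 5}}{2} - \frac{\left(-5\right)^{2}}{2}\right) - 6\right)\right)^{2} = \left(27 \left(\left(\frac{3}{2} - \frac{11 \frac{1}{-1}}{2} - \frac{25}{2}\right) - 6\right)\right)^{2} = \left(27 \left(\left(\frac{3}{2} - \frac{11 \left(-1\right)}{2} - \frac{25}{2}\right) - 6\right)\right)^{2} = \left(27 \left(\left(\frac{3}{2} - - \frac{11}{2} - \frac{25}{2}\right) - 6\right)\right)^{2} = \left(27 \left(\left(\frac{3}{2} + \frac{11}{2} - \frac{25}{2}\right) - 6\right)\right)^{2} = \left(27 \left(- \frac{11}{2} - 6\right)\right)^{2} = \left(27 \left(- \frac{23}{2}\right)\right)^{2} = \left(- \frac{621}{2}\right)^{2} = \frac{385641}{4}$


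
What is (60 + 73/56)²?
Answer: 11785489/3136 ≈ 3758.1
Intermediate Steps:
(60 + 73/56)² = (3433/56)² = 11785489/3136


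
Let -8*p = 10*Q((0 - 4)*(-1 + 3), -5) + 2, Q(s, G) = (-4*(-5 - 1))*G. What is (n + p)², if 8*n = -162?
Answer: 67081/4 ≈ 16770.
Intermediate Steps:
n = -81/4 (n = (⅛)*(-162) = -81/4 ≈ -20.250)
Q(s, G) = 24*G (Q(s, G) = (-4*(-6))*G = 24*G)
p = 599/4 (p = -(10*(24*(-5)) + 2)/8 = -(10*(-120) + 2)/8 = -(-1200 + 2)/8 = -⅛*(-1198) = 599/4 ≈ 149.75)
(n + p)² = (-81/4 + 599/4)² = (259/2)² = 67081/4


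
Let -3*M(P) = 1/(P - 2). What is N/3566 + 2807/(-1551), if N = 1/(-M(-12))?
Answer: -5037452/2765433 ≈ -1.8216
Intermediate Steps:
M(P) = -1/(3*(-2 + P)) (M(P) = -1/(3*(P - 2)) = -1/(3*(-2 + P)))
N = -42 (N = 1/(-(-1)/(-6 + 3*(-12))) = 1/(-(-1)/(-6 - 36)) = 1/(-(-1)/(-42)) = 1/(-(-1)*(-1)/42) = 1/(-1*1/42) = 1/(-1/42) = -42)
N/3566 + 2807/(-1551) = -42/3566 + 2807/(-1551) = -42*1/3566 + 2807*(-1/1551) = -21/1783 - 2807/1551 = -5037452/2765433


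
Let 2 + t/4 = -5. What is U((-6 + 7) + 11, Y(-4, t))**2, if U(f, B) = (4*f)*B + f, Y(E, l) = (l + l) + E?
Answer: 8225424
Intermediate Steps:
t = -28 (t = -8 + 4*(-5) = -8 - 20 = -28)
Y(E, l) = E + 2*l (Y(E, l) = 2*l + E = E + 2*l)
U(f, B) = f + 4*B*f (U(f, B) = 4*B*f + f = f + 4*B*f)
U((-6 + 7) + 11, Y(-4, t))**2 = (((-6 + 7) + 11)*(1 + 4*(-4 + 2*(-28))))**2 = ((1 + 11)*(1 + 4*(-4 - 56)))**2 = (12*(1 + 4*(-60)))**2 = (12*(1 - 240))**2 = (12*(-239))**2 = (-2868)**2 = 8225424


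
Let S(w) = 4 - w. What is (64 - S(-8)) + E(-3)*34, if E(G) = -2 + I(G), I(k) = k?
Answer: -118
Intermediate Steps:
E(G) = -2 + G
(64 - S(-8)) + E(-3)*34 = (64 - (4 - 1*(-8))) + (-2 - 3)*34 = (64 - (4 + 8)) - 5*34 = (64 - 1*12) - 170 = (64 - 12) - 170 = 52 - 170 = -118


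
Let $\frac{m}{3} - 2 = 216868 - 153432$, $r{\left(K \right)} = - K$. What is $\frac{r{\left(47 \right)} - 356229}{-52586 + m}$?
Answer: $- \frac{89069}{34432} \approx -2.5868$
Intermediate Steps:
$m = 190314$ ($m = 6 + 3 \left(216868 - 153432\right) = 6 + 3 \cdot 63436 = 6 + 190308 = 190314$)
$\frac{r{\left(47 \right)} - 356229}{-52586 + m} = \frac{\left(-1\right) 47 - 356229}{-52586 + 190314} = \frac{-47 - 356229}{137728} = \left(-356276\right) \frac{1}{137728} = - \frac{89069}{34432}$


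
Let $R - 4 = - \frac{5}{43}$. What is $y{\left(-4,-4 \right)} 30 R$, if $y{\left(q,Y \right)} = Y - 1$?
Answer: $- \frac{25050}{43} \approx -582.56$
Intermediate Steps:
$y{\left(q,Y \right)} = -1 + Y$
$R = \frac{167}{43}$ ($R = 4 - \frac{5}{43} = \frac{167}{43} \approx 3.8837$)
$y{\left(-4,-4 \right)} 30 R = \left(-1 - 4\right) 30 \cdot \frac{167}{43} = \left(-5\right) 30 \cdot \frac{167}{43} = \left(-150\right) \frac{167}{43} = - \frac{25050}{43}$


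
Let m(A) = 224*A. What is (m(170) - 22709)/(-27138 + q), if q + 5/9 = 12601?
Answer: -138339/130838 ≈ -1.0573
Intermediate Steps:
q = 113404/9 (q = -5/9 + 12601 = 113404/9 ≈ 12600.)
(m(170) - 22709)/(-27138 + q) = (224*170 - 22709)/(-27138 + 113404/9) = (38080 - 22709)/(-130838/9) = 15371*(-9/130838) = -138339/130838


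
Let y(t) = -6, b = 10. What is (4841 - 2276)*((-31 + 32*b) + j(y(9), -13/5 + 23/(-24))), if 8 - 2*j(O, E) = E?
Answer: 12097737/16 ≈ 7.5611e+5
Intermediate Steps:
j(O, E) = 4 - E/2
(4841 - 2276)*((-31 + 32*b) + j(y(9), -13/5 + 23/(-24))) = (4841 - 2276)*((-31 + 32*10) + (4 - (-13/5 + 23/(-24))/2)) = 2565*((-31 + 320) + (4 - (-13*⅕ + 23*(-1/24))/2)) = 2565*(289 + (4 - (-13/5 - 23/24)/2)) = 2565*(289 + (4 - ½*(-427/120))) = 2565*(289 + (4 + 427/240)) = 2565*(289 + 1387/240) = 2565*(70747/240) = 12097737/16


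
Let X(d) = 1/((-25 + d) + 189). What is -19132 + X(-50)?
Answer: -2181047/114 ≈ -19132.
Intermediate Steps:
X(d) = 1/(164 + d)
-19132 + X(-50) = -19132 + 1/(164 - 50) = -19132 + 1/114 = -2181047/114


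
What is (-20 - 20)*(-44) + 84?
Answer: 1844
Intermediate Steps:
(-20 - 20)*(-44) + 84 = -40*(-44) + 84 = 1760 + 84 = 1844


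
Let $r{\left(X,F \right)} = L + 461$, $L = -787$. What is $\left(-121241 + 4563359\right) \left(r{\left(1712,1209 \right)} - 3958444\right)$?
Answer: $-17585323474860$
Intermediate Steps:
$r{\left(X,F \right)} = -326$ ($r{\left(X,F \right)} = -787 + 461 = -326$)
$\left(-121241 + 4563359\right) \left(r{\left(1712,1209 \right)} - 3958444\right) = \left(-121241 + 4563359\right) \left(-326 - 3958444\right) = 4442118 \left(-3958770\right) = -17585323474860$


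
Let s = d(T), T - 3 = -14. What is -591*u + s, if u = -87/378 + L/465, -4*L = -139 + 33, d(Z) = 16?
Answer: 385207/3255 ≈ 118.34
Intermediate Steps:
T = -11 (T = 3 - 14 = -11)
s = 16
L = 53/2 (L = -(-139 + 33)/4 = -1/4*(-106) = 53/2 ≈ 26.500)
u = -1691/9765 (u = -87/378 + (53/2)/465 = -87*1/378 + (53/2)*(1/465) = -29/126 + 53/930 = -1691/9765 ≈ -0.17317)
-591*u + s = -591*(-1691/9765) + 16 = 333127/3255 + 16 = 385207/3255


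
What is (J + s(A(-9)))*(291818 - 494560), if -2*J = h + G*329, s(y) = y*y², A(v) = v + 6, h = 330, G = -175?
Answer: -5797508861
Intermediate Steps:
A(v) = 6 + v
s(y) = y³
J = 57245/2 (J = -(330 - 175*329)/2 = -(330 - 57575)/2 = -½*(-57245) = 57245/2 ≈ 28623.)
(J + s(A(-9)))*(291818 - 494560) = (57245/2 + (6 - 9)³)*(291818 - 494560) = (57245/2 + (-3)³)*(-202742) = (57245/2 - 27)*(-202742) = (57191/2)*(-202742) = -5797508861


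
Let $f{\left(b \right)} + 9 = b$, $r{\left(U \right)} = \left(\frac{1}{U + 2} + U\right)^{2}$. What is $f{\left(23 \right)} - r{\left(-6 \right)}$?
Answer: $- \frac{401}{16} \approx -25.063$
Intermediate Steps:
$r{\left(U \right)} = \left(U + \frac{1}{2 + U}\right)^{2}$ ($r{\left(U \right)} = \left(\frac{1}{2 + U} + U\right)^{2} = \left(U + \frac{1}{2 + U}\right)^{2}$)
$f{\left(b \right)} = -9 + b$
$f{\left(23 \right)} - r{\left(-6 \right)} = \left(-9 + 23\right) - \frac{\left(1 + \left(-6\right)^{2} + 2 \left(-6\right)\right)^{2}}{\left(2 - 6\right)^{2}} = 14 - \frac{\left(1 + 36 - 12\right)^{2}}{16} = 14 - \frac{25^{2}}{16} = 14 - \frac{1}{16} \cdot 625 = 14 - \frac{625}{16} = - \frac{401}{16}$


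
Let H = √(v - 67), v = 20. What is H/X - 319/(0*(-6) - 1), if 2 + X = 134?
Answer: 319 + I*√47/132 ≈ 319.0 + 0.051937*I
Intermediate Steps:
X = 132 (X = -2 + 134 = 132)
H = I*√47 (H = √(20 - 67) = √(-47) = I*√47 ≈ 6.8557*I)
H/X - 319/(0*(-6) - 1) = (I*√47)/132 - 319/(0*(-6) - 1) = (I*√47)*(1/132) - 319/(0 - 1) = I*√47/132 - 319/(-1) = I*√47/132 - 319*(-1) = I*√47/132 + 319 = 319 + I*√47/132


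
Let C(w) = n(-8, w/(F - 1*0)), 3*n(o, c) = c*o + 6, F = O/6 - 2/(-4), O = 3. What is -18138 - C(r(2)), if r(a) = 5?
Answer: -54380/3 ≈ -18127.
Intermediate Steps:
F = 1 (F = 3/6 - 2/(-4) = 3*(⅙) - 2*(-¼) = ½ + ½ = 1)
n(o, c) = 2 + c*o/3 (n(o, c) = (c*o + 6)/3 = (6 + c*o)/3 = 2 + c*o/3)
C(w) = 2 - 8*w/3 (C(w) = 2 + (⅓)*(w/(1 - 1*0))*(-8) = 2 + (⅓)*(w/(1 + 0))*(-8) = 2 + (⅓)*(w/1)*(-8) = 2 + (⅓)*(w*1)*(-8) = 2 + (⅓)*w*(-8) = 2 - 8*w/3)
-18138 - C(r(2)) = -18138 - (2 - 8/3*5) = -18138 - (2 - 40/3) = -18138 - 1*(-34/3) = -18138 + 34/3 = -54380/3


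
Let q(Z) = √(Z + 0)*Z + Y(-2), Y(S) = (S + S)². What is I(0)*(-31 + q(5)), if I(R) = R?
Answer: 0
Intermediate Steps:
Y(S) = 4*S² (Y(S) = (2*S)² = 4*S²)
q(Z) = 16 + Z^(3/2) (q(Z) = √(Z + 0)*Z + 4*(-2)² = √Z*Z + 4*4 = Z^(3/2) + 16 = 16 + Z^(3/2))
I(0)*(-31 + q(5)) = 0*(-31 + (16 + 5^(3/2))) = 0*(-31 + (16 + 5*√5)) = 0*(-15 + 5*√5) = 0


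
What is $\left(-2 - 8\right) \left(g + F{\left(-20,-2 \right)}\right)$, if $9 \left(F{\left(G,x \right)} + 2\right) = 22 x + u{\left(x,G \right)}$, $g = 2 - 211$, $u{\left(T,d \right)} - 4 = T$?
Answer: $\frac{6470}{3} \approx 2156.7$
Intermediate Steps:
$u{\left(T,d \right)} = 4 + T$
$g = -209$
$F{\left(G,x \right)} = - \frac{14}{9} + \frac{23 x}{9}$ ($F{\left(G,x \right)} = -2 + \frac{22 x + \left(4 + x\right)}{9} = -2 + \frac{4 + 23 x}{9} = -2 + \left(\frac{4}{9} + \frac{23 x}{9}\right) = - \frac{14}{9} + \frac{23 x}{9}$)
$\left(-2 - 8\right) \left(g + F{\left(-20,-2 \right)}\right) = \left(-2 - 8\right) \left(-209 + \left(- \frac{14}{9} + \frac{23}{9} \left(-2\right)\right)\right) = - 10 \left(-209 - \frac{20}{3}\right) = \left(-10\right) \left(- \frac{647}{3}\right) = \frac{6470}{3}$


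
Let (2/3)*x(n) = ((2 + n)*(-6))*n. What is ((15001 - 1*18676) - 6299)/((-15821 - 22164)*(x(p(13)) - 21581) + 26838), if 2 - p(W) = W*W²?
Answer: -4987/823216555199 ≈ -6.0579e-9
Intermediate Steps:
p(W) = 2 - W³ (p(W) = 2 - W*W² = 2 - W³)
x(n) = 3*n*(-12 - 6*n)/2 (x(n) = 3*(((2 + n)*(-6))*n)/2 = 3*((-12 - 6*n)*n)/2 = 3*(n*(-12 - 6*n))/2 = 3*n*(-12 - 6*n)/2)
((15001 - 1*18676) - 6299)/((-15821 - 22164)*(x(p(13)) - 21581) + 26838) = ((15001 - 1*18676) - 6299)/((-15821 - 22164)*(-9*(2 - 1*13³)*(2 + (2 - 1*13³)) - 21581) + 26838) = ((15001 - 18676) - 6299)/(-37985*(-9*(2 - 1*2197)*(2 + (2 - 1*2197)) - 21581) + 26838) = (-3675 - 6299)/(-37985*(-9*(2 - 2197)*(2 + (2 - 2197)) - 21581) + 26838) = -9974/(-37985*(-9*(-2195)*(2 - 2195) - 21581) + 26838) = -9974/(-37985*(-9*(-2195)*(-2193) - 21581) + 26838) = -9974/(-37985*(-43322715 - 21581) + 26838) = -9974/(-37985*(-43344296) + 26838) = -9974/(1646433083560 + 26838) = -9974/1646433110398 = -9974*1/1646433110398 = -4987/823216555199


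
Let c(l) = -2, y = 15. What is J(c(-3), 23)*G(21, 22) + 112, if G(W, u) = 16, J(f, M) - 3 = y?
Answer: 400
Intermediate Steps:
J(f, M) = 18 (J(f, M) = 3 + 15 = 18)
J(c(-3), 23)*G(21, 22) + 112 = 18*16 + 112 = 288 + 112 = 400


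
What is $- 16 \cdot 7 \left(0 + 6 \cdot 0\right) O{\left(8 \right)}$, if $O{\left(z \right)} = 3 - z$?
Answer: $0$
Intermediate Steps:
$- 16 \cdot 7 \left(0 + 6 \cdot 0\right) O{\left(8 \right)} = - 16 \cdot 7 \left(0 + 6 \cdot 0\right) \left(3 - 8\right) = - 16 \cdot 7 \left(0 + 0\right) \left(3 - 8\right) = - 16 \cdot 7 \cdot 0 \left(-5\right) = \left(-16\right) 0 \left(-5\right) = 0 \left(-5\right) = 0$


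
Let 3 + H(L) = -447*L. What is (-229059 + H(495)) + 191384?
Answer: -258943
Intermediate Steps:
H(L) = -3 - 447*L
(-229059 + H(495)) + 191384 = (-229059 + (-3 - 447*495)) + 191384 = (-229059 + (-3 - 221265)) + 191384 = (-229059 - 221268) + 191384 = -450327 + 191384 = -258943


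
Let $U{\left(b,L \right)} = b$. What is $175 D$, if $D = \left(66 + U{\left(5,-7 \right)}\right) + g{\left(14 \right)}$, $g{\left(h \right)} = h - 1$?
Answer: $14700$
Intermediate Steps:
$g{\left(h \right)} = -1 + h$ ($g{\left(h \right)} = h - 1 = -1 + h$)
$D = 84$ ($D = \left(66 + 5\right) + \left(-1 + 14\right) = 71 + 13 = 84$)
$175 D = 175 \cdot 84 = 14700$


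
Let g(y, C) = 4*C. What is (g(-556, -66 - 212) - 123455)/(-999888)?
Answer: 124567/999888 ≈ 0.12458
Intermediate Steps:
(g(-556, -66 - 212) - 123455)/(-999888) = (4*(-66 - 212) - 123455)/(-999888) = (4*(-278) - 123455)*(-1/999888) = (-1112 - 123455)*(-1/999888) = -124567*(-1/999888) = 124567/999888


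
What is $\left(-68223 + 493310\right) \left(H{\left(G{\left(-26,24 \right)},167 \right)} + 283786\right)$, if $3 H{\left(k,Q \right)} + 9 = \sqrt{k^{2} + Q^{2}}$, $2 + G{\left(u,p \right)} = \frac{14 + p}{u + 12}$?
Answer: $120632464121 + \frac{2125435 \sqrt{54706}}{21} \approx 1.2066 \cdot 10^{11}$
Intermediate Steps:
$G{\left(u,p \right)} = -2 + \frac{14 + p}{12 + u}$ ($G{\left(u,p \right)} = -2 + \frac{14 + p}{u + 12} = -2 + \frac{14 + p}{12 + u}$)
$H{\left(k,Q \right)} = -3 + \frac{\sqrt{Q^{2} + k^{2}}}{3}$ ($H{\left(k,Q \right)} = -3 + \frac{\sqrt{k^{2} + Q^{2}}}{3} = -3 + \frac{\sqrt{Q^{2} + k^{2}}}{3}$)
$\left(-68223 + 493310\right) \left(H{\left(G{\left(-26,24 \right)},167 \right)} + 283786\right) = \left(-68223 + 493310\right) \left(\left(-3 + \frac{\sqrt{167^{2} + \left(\frac{-10 + 24 - -52}{12 - 26}\right)^{2}}}{3}\right) + 283786\right) = 425087 \left(\left(-3 + \frac{\sqrt{27889 + \left(\frac{-10 + 24 + 52}{-14}\right)^{2}}}{3}\right) + 283786\right) = 425087 \left(\left(-3 + \frac{\sqrt{27889 + \left(\left(- \frac{1}{14}\right) 66\right)^{2}}}{3}\right) + 283786\right) = 425087 \left(\left(-3 + \frac{\sqrt{27889 + \left(- \frac{33}{7}\right)^{2}}}{3}\right) + 283786\right) = 425087 \left(\left(-3 + \frac{\sqrt{27889 + \frac{1089}{49}}}{3}\right) + 283786\right) = 425087 \left(\left(-3 + \frac{\sqrt{\frac{1367650}{49}}}{3}\right) + 283786\right) = 425087 \left(\left(-3 + \frac{\frac{5}{7} \sqrt{54706}}{3}\right) + 283786\right) = 425087 \left(\left(-3 + \frac{5 \sqrt{54706}}{21}\right) + 283786\right) = 425087 \left(283783 + \frac{5 \sqrt{54706}}{21}\right) = 120632464121 + \frac{2125435 \sqrt{54706}}{21}$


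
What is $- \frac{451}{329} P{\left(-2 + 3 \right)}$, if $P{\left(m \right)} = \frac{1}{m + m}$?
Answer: $- \frac{451}{658} \approx -0.68541$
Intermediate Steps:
$P{\left(m \right)} = \frac{1}{2 m}$
$- \frac{451}{329} P{\left(-2 + 3 \right)} = - \frac{451}{329} \frac{1}{2 \left(-2 + 3\right)} = \left(-451\right) \frac{1}{329} \frac{1}{2 \cdot 1} = - \frac{451 \cdot \frac{1}{2} \cdot 1}{329} = \left(- \frac{451}{329}\right) \frac{1}{2} = - \frac{451}{658}$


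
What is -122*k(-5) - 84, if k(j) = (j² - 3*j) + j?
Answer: -4354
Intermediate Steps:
k(j) = j² - 2*j
-122*k(-5) - 84 = -(-610)*(-2 - 5) - 84 = -(-610)*(-7) - 84 = -122*35 - 84 = -4270 - 84 = -4354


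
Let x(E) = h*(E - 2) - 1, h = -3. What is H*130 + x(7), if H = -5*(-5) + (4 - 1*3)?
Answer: 3364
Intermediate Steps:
H = 26 (H = 25 + (4 - 3) = 25 + 1 = 26)
x(E) = 5 - 3*E (x(E) = -3*(E - 2) - 1 = -3*(-2 + E) - 1 = (6 - 3*E) - 1 = 5 - 3*E)
H*130 + x(7) = 26*130 + (5 - 3*7) = 3380 + (5 - 21) = 3380 - 16 = 3364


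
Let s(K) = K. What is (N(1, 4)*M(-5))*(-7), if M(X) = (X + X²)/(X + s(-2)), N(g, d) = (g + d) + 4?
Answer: 180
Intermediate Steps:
N(g, d) = 4 + d + g (N(g, d) = (d + g) + 4 = 4 + d + g)
M(X) = (X + X²)/(-2 + X) (M(X) = (X + X²)/(X - 2) = (X + X²)/(-2 + X))
(N(1, 4)*M(-5))*(-7) = ((4 + 4 + 1)*(-5*(1 - 5)/(-2 - 5)))*(-7) = (9*(-5*(-4)/(-7)))*(-7) = (9*(-5*(-⅐)*(-4)))*(-7) = (9*(-20/7))*(-7) = -180/7*(-7) = 180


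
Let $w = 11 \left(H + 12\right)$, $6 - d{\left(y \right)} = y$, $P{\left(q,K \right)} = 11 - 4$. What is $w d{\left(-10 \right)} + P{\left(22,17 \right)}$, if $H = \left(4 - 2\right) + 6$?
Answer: $3527$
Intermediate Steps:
$H = 8$ ($H = 2 + 6 = 8$)
$P{\left(q,K \right)} = 7$ ($P{\left(q,K \right)} = 11 - 4 = 7$)
$d{\left(y \right)} = 6 - y$
$w = 220$ ($w = 11 \left(8 + 12\right) = 11 \cdot 20 = 220$)
$w d{\left(-10 \right)} + P{\left(22,17 \right)} = 220 \left(6 - -10\right) + 7 = 220 \left(6 + 10\right) + 7 = 220 \cdot 16 + 7 = 3520 + 7 = 3527$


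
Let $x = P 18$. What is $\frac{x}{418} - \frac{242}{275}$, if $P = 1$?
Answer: $- \frac{4373}{5225} \approx -0.83694$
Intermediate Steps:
$x = 18$ ($x = 1 \cdot 18 = 18$)
$\frac{x}{418} - \frac{242}{275} = \frac{18}{418} - \frac{242}{275} = 18 \cdot \frac{1}{418} - \frac{22}{25} = \frac{9}{209} - \frac{22}{25} = - \frac{4373}{5225}$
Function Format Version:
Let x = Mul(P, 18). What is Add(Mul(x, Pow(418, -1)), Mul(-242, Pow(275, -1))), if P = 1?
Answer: Rational(-4373, 5225) ≈ -0.83694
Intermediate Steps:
x = 18 (x = Mul(1, 18) = 18)
Add(Mul(x, Pow(418, -1)), Mul(-242, Pow(275, -1))) = Add(Mul(18, Pow(418, -1)), Mul(-242, Pow(275, -1))) = Add(Mul(18, Rational(1, 418)), Mul(-242, Rational(1, 275))) = Add(Rational(9, 209), Rational(-22, 25)) = Rational(-4373, 5225)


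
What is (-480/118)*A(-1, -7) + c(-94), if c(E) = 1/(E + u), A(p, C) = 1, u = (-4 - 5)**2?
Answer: -3179/767 ≈ -4.1447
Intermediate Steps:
u = 81 (u = (-9)**2 = 81)
c(E) = 1/(81 + E) (c(E) = 1/(E + 81) = 1/(81 + E))
(-480/118)*A(-1, -7) + c(-94) = -480/118*1 + 1/(81 - 94) = -480*1/118*1 + 1/(-13) = -240/59*1 - 1/13 = -240/59 - 1/13 = -3179/767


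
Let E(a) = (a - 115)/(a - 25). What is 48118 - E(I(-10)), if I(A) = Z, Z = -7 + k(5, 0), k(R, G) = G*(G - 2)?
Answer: 769827/16 ≈ 48114.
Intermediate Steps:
k(R, G) = G*(-2 + G)
Z = -7 (Z = -7 + 0*(-2 + 0) = -7 + 0*(-2) = -7 + 0 = -7)
I(A) = -7
E(a) = (-115 + a)/(-25 + a)
48118 - E(I(-10)) = 48118 - (-115 - 7)/(-25 - 7) = 48118 - (-122)/(-32) = 48118 - (-1)*(-122)/32 = 48118 - 1*61/16 = 48118 - 61/16 = 769827/16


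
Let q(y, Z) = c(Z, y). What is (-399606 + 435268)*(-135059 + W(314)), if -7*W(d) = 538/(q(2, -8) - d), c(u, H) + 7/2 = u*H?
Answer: -22488079004490/4669 ≈ -4.8165e+9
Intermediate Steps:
c(u, H) = -7/2 + H*u (c(u, H) = -7/2 + u*H = -7/2 + H*u)
q(y, Z) = -7/2 + Z*y (q(y, Z) = -7/2 + y*Z = -7/2 + Z*y)
W(d) = -538/(7*(-39/2 - d)) (W(d) = -538/(7*((-7/2 - 8*2) - d)) = -538/(7*((-7/2 - 16) - d)) = -538/(7*(-39/2 - d)))
(-399606 + 435268)*(-135059 + W(314)) = (-399606 + 435268)*(-135059 + 1076/(7*(39 + 2*314))) = 35662*(-135059 + 1076/(7*(39 + 628))) = 35662*(-135059 + (1076/7)/667) = 35662*(-135059 + (1076/7)*(1/667)) = 35662*(-135059 + 1076/4669) = 35662*(-630589395/4669) = -22488079004490/4669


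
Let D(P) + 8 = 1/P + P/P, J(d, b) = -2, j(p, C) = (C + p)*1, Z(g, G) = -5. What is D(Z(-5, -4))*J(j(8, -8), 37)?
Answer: 72/5 ≈ 14.400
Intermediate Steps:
j(p, C) = C + p
D(P) = -7 + 1/P (D(P) = -8 + (1/P + P/P) = -8 + (1/P + 1) = -8 + (1 + 1/P) = -7 + 1/P)
D(Z(-5, -4))*J(j(8, -8), 37) = (-7 + 1/(-5))*(-2) = (-7 - ⅕)*(-2) = -36/5*(-2) = 72/5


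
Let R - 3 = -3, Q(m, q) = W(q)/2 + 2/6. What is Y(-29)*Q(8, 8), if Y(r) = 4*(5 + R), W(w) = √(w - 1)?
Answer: 20/3 + 10*√7 ≈ 33.124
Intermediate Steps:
W(w) = √(-1 + w)
Q(m, q) = ⅓ + √(-1 + q)/2 (Q(m, q) = √(-1 + q)/2 + 2/6 = √(-1 + q)*(½) + 2*(⅙) = √(-1 + q)/2 + ⅓ = ⅓ + √(-1 + q)/2)
R = 0 (R = 3 - 3 = 0)
Y(r) = 20 (Y(r) = 4*(5 + 0) = 4*5 = 20)
Y(-29)*Q(8, 8) = 20*(⅓ + √(-1 + 8)/2) = 20*(⅓ + √7/2) = 20/3 + 10*√7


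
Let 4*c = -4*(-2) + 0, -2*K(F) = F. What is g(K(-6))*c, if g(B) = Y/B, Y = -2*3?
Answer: -4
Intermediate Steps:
K(F) = -F/2
Y = -6
c = 2 (c = (-4*(-2) + 0)/4 = (8 + 0)/4 = (1/4)*8 = 2)
g(B) = -6/B
g(K(-6))*c = -6/((-1/2*(-6)))*2 = -6/3*2 = -6*1/3*2 = -2*2 = -4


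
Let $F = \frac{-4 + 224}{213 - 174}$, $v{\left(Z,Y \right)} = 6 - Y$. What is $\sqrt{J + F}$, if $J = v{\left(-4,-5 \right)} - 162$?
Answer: $\frac{i \sqrt{221091}}{39} \approx 12.056 i$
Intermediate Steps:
$J = -151$ ($J = \left(6 - -5\right) - 162 = \left(6 + 5\right) - 162 = 11 - 162 = -151$)
$F = \frac{220}{39} \approx 5.641$
$\sqrt{J + F} = \sqrt{-151 + \frac{220}{39}} = \sqrt{- \frac{5669}{39}} = \frac{i \sqrt{221091}}{39}$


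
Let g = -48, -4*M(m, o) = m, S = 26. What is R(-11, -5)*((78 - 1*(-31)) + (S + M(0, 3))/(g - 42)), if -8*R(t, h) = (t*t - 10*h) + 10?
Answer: -221363/90 ≈ -2459.6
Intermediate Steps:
R(t, h) = -5/4 - t**2/8 + 5*h/4 (R(t, h) = -((t*t - 10*h) + 10)/8 = -((t**2 - 10*h) + 10)/8 = -(10 + t**2 - 10*h)/8 = -5/4 - t**2/8 + 5*h/4)
M(m, o) = -m/4
R(-11, -5)*((78 - 1*(-31)) + (S + M(0, 3))/(g - 42)) = (-5/4 - 1/8*(-11)**2 + (5/4)*(-5))*((78 - 1*(-31)) + (26 - 1/4*0)/(-48 - 42)) = (-5/4 - 1/8*121 - 25/4)*((78 + 31) + (26 + 0)/(-90)) = (-5/4 - 121/8 - 25/4)*(109 + 26*(-1/90)) = -181*(109 - 13/45)/8 = -181/8*4892/45 = -221363/90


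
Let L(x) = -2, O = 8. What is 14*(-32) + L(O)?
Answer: -450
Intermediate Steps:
14*(-32) + L(O) = 14*(-32) - 2 = -448 - 2 = -450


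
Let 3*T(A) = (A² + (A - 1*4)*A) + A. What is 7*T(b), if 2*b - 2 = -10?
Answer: 308/3 ≈ 102.67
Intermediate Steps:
b = -4 (b = 1 + (½)*(-10) = 1 - 5 = -4)
T(A) = A/3 + A²/3 + A*(-4 + A)/3 (T(A) = ((A² + (A - 1*4)*A) + A)/3 = ((A² + (A - 4)*A) + A)/3 = ((A² + (-4 + A)*A) + A)/3 = ((A² + A*(-4 + A)) + A)/3 = (A + A² + A*(-4 + A))/3 = A/3 + A²/3 + A*(-4 + A)/3)
7*T(b) = 7*((⅓)*(-4)*(-3 + 2*(-4))) = 7*((⅓)*(-4)*(-3 - 8)) = 7*((⅓)*(-4)*(-11)) = 7*(44/3) = 308/3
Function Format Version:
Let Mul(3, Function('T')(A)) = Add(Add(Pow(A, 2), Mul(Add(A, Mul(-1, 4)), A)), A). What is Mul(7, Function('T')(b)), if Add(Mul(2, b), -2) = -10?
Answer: Rational(308, 3) ≈ 102.67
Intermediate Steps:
b = -4 (b = Add(1, Mul(Rational(1, 2), -10)) = Add(1, -5) = -4)
Function('T')(A) = Add(Mul(Rational(1, 3), A), Mul(Rational(1, 3), Pow(A, 2)), Mul(Rational(1, 3), A, Add(-4, A))) (Function('T')(A) = Mul(Rational(1, 3), Add(Add(Pow(A, 2), Mul(Add(A, Mul(-1, 4)), A)), A)) = Mul(Rational(1, 3), Add(Add(Pow(A, 2), Mul(Add(A, -4), A)), A)) = Mul(Rational(1, 3), Add(Add(Pow(A, 2), Mul(Add(-4, A), A)), A)) = Mul(Rational(1, 3), Add(Add(Pow(A, 2), Mul(A, Add(-4, A))), A)) = Mul(Rational(1, 3), Add(A, Pow(A, 2), Mul(A, Add(-4, A)))) = Add(Mul(Rational(1, 3), A), Mul(Rational(1, 3), Pow(A, 2)), Mul(Rational(1, 3), A, Add(-4, A))))
Mul(7, Function('T')(b)) = Mul(7, Mul(Rational(1, 3), -4, Add(-3, Mul(2, -4)))) = Mul(7, Mul(Rational(1, 3), -4, Add(-3, -8))) = Mul(7, Mul(Rational(1, 3), -4, -11)) = Mul(7, Rational(44, 3)) = Rational(308, 3)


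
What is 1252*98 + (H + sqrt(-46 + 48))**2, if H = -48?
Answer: 125002 - 96*sqrt(2) ≈ 1.2487e+5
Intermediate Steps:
1252*98 + (H + sqrt(-46 + 48))**2 = 1252*98 + (-48 + sqrt(-46 + 48))**2 = 122696 + (-48 + sqrt(2))**2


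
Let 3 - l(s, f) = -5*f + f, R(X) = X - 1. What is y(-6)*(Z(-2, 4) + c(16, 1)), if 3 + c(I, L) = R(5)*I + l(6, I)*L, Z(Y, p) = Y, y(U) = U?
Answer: -756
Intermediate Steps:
R(X) = -1 + X
l(s, f) = 3 + 4*f (l(s, f) = 3 - (-5*f + f) = 3 - (-4)*f = 3 + 4*f)
c(I, L) = -3 + 4*I + L*(3 + 4*I) (c(I, L) = -3 + ((-1 + 5)*I + (3 + 4*I)*L) = -3 + (4*I + L*(3 + 4*I)) = -3 + 4*I + L*(3 + 4*I))
y(-6)*(Z(-2, 4) + c(16, 1)) = -6*(-2 + (-3 + 4*16 + 1*(3 + 4*16))) = -6*(-2 + (-3 + 64 + 1*(3 + 64))) = -6*(-2 + (-3 + 64 + 1*67)) = -6*(-2 + (-3 + 64 + 67)) = -6*(-2 + 128) = -6*126 = -756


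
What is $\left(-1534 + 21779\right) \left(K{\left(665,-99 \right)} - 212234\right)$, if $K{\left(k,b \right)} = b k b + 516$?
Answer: $127663897015$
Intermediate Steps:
$K{\left(k,b \right)} = 516 + k b^{2}$ ($K{\left(k,b \right)} = k b^{2} + 516 = 516 + k b^{2}$)
$\left(-1534 + 21779\right) \left(K{\left(665,-99 \right)} - 212234\right) = \left(-1534 + 21779\right) \left(\left(516 + 665 \left(-99\right)^{2}\right) - 212234\right) = 20245 \left(\left(516 + 665 \cdot 9801\right) - 212234\right) = 20245 \left(\left(516 + 6517665\right) - 212234\right) = 20245 \left(6518181 - 212234\right) = 20245 \cdot 6305947 = 127663897015$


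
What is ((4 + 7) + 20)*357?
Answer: 11067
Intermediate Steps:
((4 + 7) + 20)*357 = (11 + 20)*357 = 31*357 = 11067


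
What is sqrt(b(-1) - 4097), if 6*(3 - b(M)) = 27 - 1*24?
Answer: I*sqrt(16378)/2 ≈ 63.988*I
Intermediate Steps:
b(M) = 5/2 (b(M) = 3 - (27 - 1*24)/6 = 3 - (27 - 24)/6 = 3 - 1/6*3 = 3 - 1/2 = 5/2)
sqrt(b(-1) - 4097) = sqrt(5/2 - 4097) = sqrt(-8189/2) = I*sqrt(16378)/2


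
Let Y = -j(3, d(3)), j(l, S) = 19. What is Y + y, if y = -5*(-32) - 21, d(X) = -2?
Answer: 120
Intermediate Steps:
y = 139 (y = 160 - 21 = 139)
Y = -19 (Y = -1*19 = -19)
Y + y = -19 + 139 = 120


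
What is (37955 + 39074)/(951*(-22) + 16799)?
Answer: -77029/4123 ≈ -18.683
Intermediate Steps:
(37955 + 39074)/(951*(-22) + 16799) = 77029/(-20922 + 16799) = 77029/(-4123) = 77029*(-1/4123) = -77029/4123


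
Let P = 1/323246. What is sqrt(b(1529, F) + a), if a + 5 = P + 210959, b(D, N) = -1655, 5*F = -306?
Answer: 3*sqrt(2429914333016170)/323246 ≈ 457.49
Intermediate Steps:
F = -306/5 (F = (1/5)*(-306) = -306/5 ≈ -61.200)
P = 1/323246 ≈ 3.0936e-6
a = 68190036685/323246 (a = -5 + (1/323246 + 210959) = -5 + 68191652915/323246 = 68190036685/323246 ≈ 2.1095e+5)
sqrt(b(1529, F) + a) = sqrt(-1655 + 68190036685/323246) = sqrt(67655064555/323246) = 3*sqrt(2429914333016170)/323246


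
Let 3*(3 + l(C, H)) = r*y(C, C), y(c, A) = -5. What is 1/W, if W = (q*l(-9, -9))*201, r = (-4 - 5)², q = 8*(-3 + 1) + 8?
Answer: 1/221904 ≈ 4.5065e-6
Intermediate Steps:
q = -8 (q = 8*(-2) + 8 = -16 + 8 = -8)
r = 81 (r = (-9)² = 81)
l(C, H) = -138 (l(C, H) = -3 + (81*(-5))/3 = -3 + (⅓)*(-405) = -3 - 135 = -138)
W = 221904 (W = -8*(-138)*201 = 1104*201 = 221904)
1/W = 1/221904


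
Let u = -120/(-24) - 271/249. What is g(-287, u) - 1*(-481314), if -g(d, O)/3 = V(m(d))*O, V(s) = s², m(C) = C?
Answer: -40278344/83 ≈ -4.8528e+5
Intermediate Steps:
u = 974/249 (u = -120*(-1/24) - 271*1/249 = 5 - 271/249 = 974/249 ≈ 3.9116)
g(d, O) = -3*O*d² (g(d, O) = -3*d²*O = -3*O*d²)
g(-287, u) - 1*(-481314) = -3*974/249*(-287)² - 1*(-481314) = -3*974/249*82369 + 481314 = -80227406/83 + 481314 = -40278344/83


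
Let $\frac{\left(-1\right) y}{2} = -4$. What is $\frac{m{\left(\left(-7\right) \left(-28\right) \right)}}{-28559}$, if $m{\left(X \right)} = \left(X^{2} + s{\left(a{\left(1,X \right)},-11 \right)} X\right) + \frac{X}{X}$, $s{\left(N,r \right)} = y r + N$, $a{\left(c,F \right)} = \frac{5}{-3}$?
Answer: $- \frac{62527}{85677} \approx -0.7298$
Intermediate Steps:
$y = 8$ ($y = \left(-2\right) \left(-4\right) = 8$)
$a{\left(c,F \right)} = - \frac{5}{3}$ ($a{\left(c,F \right)} = 5 \left(- \frac{1}{3}\right) = - \frac{5}{3}$)
$s{\left(N,r \right)} = N + 8 r$ ($s{\left(N,r \right)} = 8 r + N = N + 8 r$)
$m{\left(X \right)} = 1 + X^{2} - \frac{269 X}{3}$ ($m{\left(X \right)} = \left(X^{2} + \left(- \frac{5}{3} + 8 \left(-11\right)\right) X\right) + \frac{X}{X} = \left(X^{2} + \left(- \frac{5}{3} - 88\right) X\right) + 1 = \left(X^{2} - \frac{269 X}{3}\right) + 1 = 1 + X^{2} - \frac{269 X}{3}$)
$\frac{m{\left(\left(-7\right) \left(-28\right) \right)}}{-28559} = \frac{1 + \left(\left(-7\right) \left(-28\right)\right)^{2} - \frac{269 \left(\left(-7\right) \left(-28\right)\right)}{3}}{-28559} = \left(1 + 196^{2} - \frac{52724}{3}\right) \left(- \frac{1}{28559}\right) = \left(1 + 38416 - \frac{52724}{3}\right) \left(- \frac{1}{28559}\right) = \frac{62527}{3} \left(- \frac{1}{28559}\right) = - \frac{62527}{85677}$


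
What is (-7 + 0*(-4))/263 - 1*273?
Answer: -71806/263 ≈ -273.03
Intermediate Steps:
(-7 + 0*(-4))/263 - 1*273 = (-7 + 0)*(1/263) - 273 = -7*1/263 - 273 = -7/263 - 273 = -71806/263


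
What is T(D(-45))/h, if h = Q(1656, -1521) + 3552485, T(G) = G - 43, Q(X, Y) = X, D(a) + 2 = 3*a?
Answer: -180/3554141 ≈ -5.0645e-5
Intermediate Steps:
D(a) = -2 + 3*a
T(G) = -43 + G
h = 3554141 (h = 1656 + 3552485 = 3554141)
T(D(-45))/h = (-43 + (-2 + 3*(-45)))/3554141 = (-43 + (-2 - 135))*(1/3554141) = (-43 - 137)*(1/3554141) = -180*1/3554141 = -180/3554141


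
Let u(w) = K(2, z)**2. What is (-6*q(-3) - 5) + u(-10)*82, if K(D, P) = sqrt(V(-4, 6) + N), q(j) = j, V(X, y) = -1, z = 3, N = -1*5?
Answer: -479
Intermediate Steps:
N = -5
K(D, P) = I*sqrt(6) (K(D, P) = sqrt(-1 - 5) = sqrt(-6) = I*sqrt(6))
u(w) = -6 (u(w) = (I*sqrt(6))**2 = -6)
(-6*q(-3) - 5) + u(-10)*82 = (-6*(-3) - 5) - 6*82 = (18 - 5) - 492 = 13 - 492 = -479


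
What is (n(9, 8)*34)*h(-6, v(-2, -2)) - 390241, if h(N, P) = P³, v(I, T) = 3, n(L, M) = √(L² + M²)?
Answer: -390241 + 918*√145 ≈ -3.7919e+5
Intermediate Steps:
(n(9, 8)*34)*h(-6, v(-2, -2)) - 390241 = (√(9² + 8²)*34)*3³ - 390241 = (√(81 + 64)*34)*27 - 390241 = (√145*34)*27 - 390241 = (34*√145)*27 - 390241 = 918*√145 - 390241 = -390241 + 918*√145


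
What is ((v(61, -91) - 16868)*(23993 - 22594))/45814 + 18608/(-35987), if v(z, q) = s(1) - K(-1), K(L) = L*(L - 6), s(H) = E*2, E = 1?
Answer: -850337409661/1648708418 ≈ -515.76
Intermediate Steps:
s(H) = 2 (s(H) = 1*2 = 2)
K(L) = L*(-6 + L)
v(z, q) = -5 (v(z, q) = 2 - (-1)*(-6 - 1) = 2 - (-1)*(-7) = 2 - 1*7 = 2 - 7 = -5)
((v(61, -91) - 16868)*(23993 - 22594))/45814 + 18608/(-35987) = ((-5 - 16868)*(23993 - 22594))/45814 + 18608/(-35987) = -16873*1399*(1/45814) + 18608*(-1/35987) = -23605327*1/45814 - 18608/35987 = -23605327/45814 - 18608/35987 = -850337409661/1648708418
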